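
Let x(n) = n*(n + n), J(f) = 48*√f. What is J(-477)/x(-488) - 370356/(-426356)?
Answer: 13227/15227 + 9*I*√53/29768 ≈ 0.86865 + 0.0022011*I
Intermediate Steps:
x(n) = 2*n² (x(n) = n*(2*n) = 2*n²)
J(-477)/x(-488) - 370356/(-426356) = (48*√(-477))/((2*(-488)²)) - 370356/(-426356) = (48*(3*I*√53))/((2*238144)) - 370356*(-1/426356) = (144*I*√53)/476288 + 13227/15227 = (144*I*√53)*(1/476288) + 13227/15227 = 9*I*√53/29768 + 13227/15227 = 13227/15227 + 9*I*√53/29768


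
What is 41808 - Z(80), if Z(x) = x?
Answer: 41728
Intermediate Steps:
41808 - Z(80) = 41808 - 1*80 = 41808 - 80 = 41728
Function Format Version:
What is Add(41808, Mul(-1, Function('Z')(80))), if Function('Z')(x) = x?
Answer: 41728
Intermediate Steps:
Add(41808, Mul(-1, Function('Z')(80))) = Add(41808, Mul(-1, 80)) = Add(41808, -80) = 41728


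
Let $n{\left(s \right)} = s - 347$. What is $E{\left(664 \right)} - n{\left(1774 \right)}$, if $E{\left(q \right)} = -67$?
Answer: $-1494$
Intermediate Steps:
$n{\left(s \right)} = -347 + s$
$E{\left(664 \right)} - n{\left(1774 \right)} = -67 - \left(-347 + 1774\right) = -67 - 1427 = -1494$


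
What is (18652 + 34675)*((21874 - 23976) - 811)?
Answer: -155341551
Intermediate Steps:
(18652 + 34675)*((21874 - 23976) - 811) = 53327*(-2102 - 811) = 53327*(-2913) = -155341551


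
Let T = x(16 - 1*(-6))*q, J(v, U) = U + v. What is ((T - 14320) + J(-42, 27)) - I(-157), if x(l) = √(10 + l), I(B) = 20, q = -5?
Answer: -14355 - 20*√2 ≈ -14383.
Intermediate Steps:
T = -20*√2 (T = √(10 + (16 - 1*(-6)))*(-5) = √(10 + (16 + 6))*(-5) = √(10 + 22)*(-5) = √32*(-5) = (4*√2)*(-5) = -20*√2 ≈ -28.284)
((T - 14320) + J(-42, 27)) - I(-157) = ((-20*√2 - 14320) + (27 - 42)) - 1*20 = ((-14320 - 20*√2) - 15) - 20 = (-14335 - 20*√2) - 20 = -14355 - 20*√2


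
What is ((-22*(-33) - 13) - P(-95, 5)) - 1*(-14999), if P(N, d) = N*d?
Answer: 16187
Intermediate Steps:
((-22*(-33) - 13) - P(-95, 5)) - 1*(-14999) = ((-22*(-33) - 13) - (-95)*5) - 1*(-14999) = ((726 - 13) - 1*(-475)) + 14999 = (713 + 475) + 14999 = 1188 + 14999 = 16187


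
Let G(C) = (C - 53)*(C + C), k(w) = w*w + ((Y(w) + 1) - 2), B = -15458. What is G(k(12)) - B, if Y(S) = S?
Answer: 47078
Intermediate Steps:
k(w) = -1 + w + w² (k(w) = w*w + ((w + 1) - 2) = w² + ((1 + w) - 2) = w² + (-1 + w) = -1 + w + w²)
G(C) = 2*C*(-53 + C) (G(C) = (-53 + C)*(2*C) = 2*C*(-53 + C))
G(k(12)) - B = 2*(-1 + 12 + 12²)*(-53 + (-1 + 12 + 12²)) - 1*(-15458) = 2*(-1 + 12 + 144)*(-53 + (-1 + 12 + 144)) + 15458 = 2*155*(-53 + 155) + 15458 = 2*155*102 + 15458 = 31620 + 15458 = 47078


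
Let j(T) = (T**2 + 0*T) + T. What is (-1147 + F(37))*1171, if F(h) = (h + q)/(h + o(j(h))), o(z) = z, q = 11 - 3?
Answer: -646031332/481 ≈ -1.3431e+6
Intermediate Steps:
j(T) = T + T**2 (j(T) = (T**2 + 0) + T = T**2 + T = T + T**2)
q = 8
F(h) = (8 + h)/(h + h*(1 + h)) (F(h) = (h + 8)/(h + h*(1 + h)) = (8 + h)/(h + h*(1 + h)))
(-1147 + F(37))*1171 = (-1147 + (8 + 37)/(37*(2 + 37)))*1171 = (-1147 + (1/37)*45/39)*1171 = (-1147 + (1/37)*(1/39)*45)*1171 = (-1147 + 15/481)*1171 = -551692/481*1171 = -646031332/481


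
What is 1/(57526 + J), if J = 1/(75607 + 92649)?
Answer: 168256/9679094657 ≈ 1.7383e-5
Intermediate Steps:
J = 1/168256 ≈ 5.9433e-6
1/(57526 + J) = 1/(57526 + 1/168256) = 1/(9679094657/168256) = 168256/9679094657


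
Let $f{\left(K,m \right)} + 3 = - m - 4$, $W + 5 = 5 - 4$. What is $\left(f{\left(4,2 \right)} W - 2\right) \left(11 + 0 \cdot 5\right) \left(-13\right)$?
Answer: $-4862$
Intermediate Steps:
$W = -4$ ($W = -5 + \left(5 - 4\right) = -5 + 1 = -4$)
$f{\left(K,m \right)} = -7 - m$ ($f{\left(K,m \right)} = -3 - \left(4 + m\right) = -7 - m$)
$\left(f{\left(4,2 \right)} W - 2\right) \left(11 + 0 \cdot 5\right) \left(-13\right) = \left(\left(-7 - 2\right) \left(-4\right) - 2\right) \left(11 + 0 \cdot 5\right) \left(-13\right) = \left(\left(-7 - 2\right) \left(-4\right) - 2\right) \left(11 + 0\right) \left(-13\right) = \left(\left(-9\right) \left(-4\right) - 2\right) 11 \left(-13\right) = \left(36 - 2\right) 11 \left(-13\right) = 34 \cdot 11 \left(-13\right) = 374 \left(-13\right) = -4862$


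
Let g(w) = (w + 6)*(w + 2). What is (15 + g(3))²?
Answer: 3600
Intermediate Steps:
g(w) = (2 + w)*(6 + w) (g(w) = (6 + w)*(2 + w) = (2 + w)*(6 + w))
(15 + g(3))² = (15 + (12 + 3² + 8*3))² = (15 + (12 + 9 + 24))² = (15 + 45)² = 60² = 3600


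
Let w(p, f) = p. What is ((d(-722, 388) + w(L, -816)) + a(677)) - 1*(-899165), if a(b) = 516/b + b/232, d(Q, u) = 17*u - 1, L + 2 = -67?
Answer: 142252029265/157064 ≈ 9.0570e+5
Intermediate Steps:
L = -69 (L = -2 - 67 = -69)
d(Q, u) = -1 + 17*u
a(b) = 516/b + b/232 (a(b) = 516/b + b*(1/232) = 516/b + b/232)
((d(-722, 388) + w(L, -816)) + a(677)) - 1*(-899165) = (((-1 + 17*388) - 69) + (516/677 + (1/232)*677)) - 1*(-899165) = (((-1 + 6596) - 69) + (516*(1/677) + 677/232)) + 899165 = ((6595 - 69) + (516/677 + 677/232)) + 899165 = (6526 + 578041/157064) + 899165 = 1025577705/157064 + 899165 = 142252029265/157064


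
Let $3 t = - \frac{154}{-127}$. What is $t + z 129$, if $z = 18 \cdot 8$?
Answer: $\frac{7077610}{381} \approx 18576.0$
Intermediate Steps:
$z = 144$
$t = \frac{154}{381}$ ($t = \frac{\left(-1\right) \frac{154}{-127}}{3} = \frac{\left(-1\right) 154 \left(- \frac{1}{127}\right)}{3} = \frac{\left(-1\right) \left(- \frac{154}{127}\right)}{3} = \frac{1}{3} \cdot \frac{154}{127} = \frac{154}{381} \approx 0.4042$)
$t + z 129 = \frac{154}{381} + 144 \cdot 129 = \frac{154}{381} + 18576 = \frac{7077610}{381}$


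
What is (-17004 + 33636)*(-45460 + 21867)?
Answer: -392398776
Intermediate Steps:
(-17004 + 33636)*(-45460 + 21867) = 16632*(-23593) = -392398776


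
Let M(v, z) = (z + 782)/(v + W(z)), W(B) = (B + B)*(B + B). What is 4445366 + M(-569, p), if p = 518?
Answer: 4768664134382/1072727 ≈ 4.4454e+6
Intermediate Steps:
W(B) = 4*B**2 (W(B) = (2*B)*(2*B) = 4*B**2)
M(v, z) = (782 + z)/(v + 4*z**2) (M(v, z) = (z + 782)/(v + 4*z**2) = (782 + z)/(v + 4*z**2))
4445366 + M(-569, p) = 4445366 + (782 + 518)/(-569 + 4*518**2) = 4445366 + 1300/(-569 + 4*268324) = 4445366 + 1300/(-569 + 1073296) = 4445366 + 1300/1072727 = 4768664134382/1072727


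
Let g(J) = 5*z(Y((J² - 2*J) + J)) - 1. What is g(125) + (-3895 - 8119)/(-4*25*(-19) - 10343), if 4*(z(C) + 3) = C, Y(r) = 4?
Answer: -80859/8443 ≈ -9.5770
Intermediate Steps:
z(C) = -3 + C/4
g(J) = -11 (g(J) = 5*(-3 + (¼)*4) - 1 = 5*(-3 + 1) - 1 = 5*(-2) - 1 = -10 - 1 = -11)
g(125) + (-3895 - 8119)/(-4*25*(-19) - 10343) = -11 + (-3895 - 8119)/(-4*25*(-19) - 10343) = -11 - 12014/(-100*(-19) - 10343) = -11 - 12014/(1900 - 10343) = -11 - 12014/(-8443) = -11 - 12014*(-1/8443) = -11 + 12014/8443 = -80859/8443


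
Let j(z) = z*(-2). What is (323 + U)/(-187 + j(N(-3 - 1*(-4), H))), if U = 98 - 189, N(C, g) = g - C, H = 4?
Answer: -232/193 ≈ -1.2021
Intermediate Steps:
j(z) = -2*z
U = -91
(323 + U)/(-187 + j(N(-3 - 1*(-4), H))) = (323 - 91)/(-187 - 2*(4 - (-3 - 1*(-4)))) = 232/(-187 - 2*(4 - (-3 + 4))) = 232/(-187 - 2*(4 - 1*1)) = 232/(-187 - 2*(4 - 1)) = 232/(-187 - 2*3) = 232/(-187 - 6) = 232/(-193) = 232*(-1/193) = -232/193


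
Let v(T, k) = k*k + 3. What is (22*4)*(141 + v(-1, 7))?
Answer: 16984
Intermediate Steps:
v(T, k) = 3 + k² (v(T, k) = k² + 3 = 3 + k²)
(22*4)*(141 + v(-1, 7)) = (22*4)*(141 + (3 + 7²)) = 88*(141 + (3 + 49)) = 88*(141 + 52) = 88*193 = 16984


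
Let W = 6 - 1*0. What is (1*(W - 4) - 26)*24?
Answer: -576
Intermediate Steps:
W = 6 (W = 6 + 0 = 6)
(1*(W - 4) - 26)*24 = (1*(6 - 4) - 26)*24 = (1*2 - 26)*24 = (2 - 26)*24 = -24*24 = -576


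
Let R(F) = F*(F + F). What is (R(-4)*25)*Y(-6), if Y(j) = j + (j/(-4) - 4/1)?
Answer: -6800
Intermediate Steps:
R(F) = 2*F² (R(F) = F*(2*F) = 2*F²)
Y(j) = -4 + 3*j/4 (Y(j) = j + (j*(-¼) - 4*1) = j + (-j/4 - 4) = j + (-4 - j/4) = -4 + 3*j/4)
(R(-4)*25)*Y(-6) = ((2*(-4)²)*25)*(-4 + (¾)*(-6)) = ((2*16)*25)*(-4 - 9/2) = (32*25)*(-17/2) = 800*(-17/2) = -6800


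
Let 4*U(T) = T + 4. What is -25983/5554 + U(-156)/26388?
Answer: -85731307/18319869 ≈ -4.6797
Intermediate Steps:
U(T) = 1 + T/4 (U(T) = (T + 4)/4 = (4 + T)/4 = 1 + T/4)
-25983/5554 + U(-156)/26388 = -25983/5554 + (1 + (¼)*(-156))/26388 = -25983*1/5554 + (1 - 39)*(1/26388) = -25983/5554 - 38*1/26388 = -25983/5554 - 19/13194 = -85731307/18319869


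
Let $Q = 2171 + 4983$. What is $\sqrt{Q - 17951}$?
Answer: $i \sqrt{10797} \approx 103.91 i$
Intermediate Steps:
$Q = 7154$
$\sqrt{Q - 17951} = \sqrt{7154 - 17951} = \sqrt{-10797} = i \sqrt{10797}$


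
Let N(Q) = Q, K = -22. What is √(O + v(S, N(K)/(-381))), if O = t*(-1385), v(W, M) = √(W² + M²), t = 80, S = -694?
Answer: √(-16083838800 + 762*√17478690970)/381 ≈ 331.82*I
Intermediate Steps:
v(W, M) = √(M² + W²)
O = -110800 (O = 80*(-1385) = -110800)
√(O + v(S, N(K)/(-381))) = √(-110800 + √((-22/(-381))² + (-694)²)) = √(-110800 + √((-22*(-1/381))² + 481636)) = √(-110800 + √((22/381)² + 481636)) = √(-110800 + √(484/145161 + 481636)) = √(-110800 + √(69914763880/145161)) = √(-110800 + 2*√17478690970/381)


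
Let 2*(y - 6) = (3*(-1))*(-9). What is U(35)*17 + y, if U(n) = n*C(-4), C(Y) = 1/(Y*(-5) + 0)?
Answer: 197/4 ≈ 49.250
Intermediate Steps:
C(Y) = -1/(5*Y) (C(Y) = 1/(-5*Y + 0) = 1/(-5*Y) = -1/(5*Y))
y = 39/2 (y = 6 + ((3*(-1))*(-9))/2 = 6 + (-3*(-9))/2 = 6 + (½)*27 = 6 + 27/2 = 39/2 ≈ 19.500)
U(n) = n/20 (U(n) = n*(-⅕/(-4)) = n*(-⅕*(-¼)) = n*(1/20) = n/20)
U(35)*17 + y = ((1/20)*35)*17 + 39/2 = (7/4)*17 + 39/2 = 119/4 + 39/2 = 197/4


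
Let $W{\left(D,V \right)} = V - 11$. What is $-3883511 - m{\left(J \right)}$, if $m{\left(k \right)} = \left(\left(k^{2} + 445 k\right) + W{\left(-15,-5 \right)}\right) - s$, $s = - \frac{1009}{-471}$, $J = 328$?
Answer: $- \frac{1948544360}{471} \approx -4.137 \cdot 10^{6}$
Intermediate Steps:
$W{\left(D,V \right)} = -11 + V$ ($W{\left(D,V \right)} = V - 11 = -11 + V$)
$s = \frac{1009}{471}$ ($s = \left(-1009\right) \left(- \frac{1}{471}\right) = \frac{1009}{471} \approx 2.1423$)
$m{\left(k \right)} = - \frac{8545}{471} + k^{2} + 445 k$ ($m{\left(k \right)} = \left(\left(k^{2} + 445 k\right) - 16\right) - \frac{1009}{471} = \left(-16 + k^{2} + 445 k\right) - \frac{1009}{471} = - \frac{8545}{471} + k^{2} + 445 k$)
$-3883511 - m{\left(J \right)} = -3883511 - \left(- \frac{8545}{471} + 328^{2} + 445 \cdot 328\right) = -3883511 - \left(- \frac{8545}{471} + 107584 + 145960\right) = -3883511 - \frac{119410679}{471} = - \frac{1948544360}{471}$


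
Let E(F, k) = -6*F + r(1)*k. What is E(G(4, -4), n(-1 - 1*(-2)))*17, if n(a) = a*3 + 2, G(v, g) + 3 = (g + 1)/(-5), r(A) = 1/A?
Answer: 1649/5 ≈ 329.80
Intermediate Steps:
G(v, g) = -16/5 - g/5 (G(v, g) = -3 + (g + 1)/(-5) = -3 + (1 + g)*(-1/5) = -3 + (-1/5 - g/5) = -16/5 - g/5)
n(a) = 2 + 3*a (n(a) = 3*a + 2 = 2 + 3*a)
E(F, k) = k - 6*F (E(F, k) = -6*F + k/1 = -6*F + 1*k = -6*F + k = k - 6*F)
E(G(4, -4), n(-1 - 1*(-2)))*17 = ((2 + 3*(-1 - 1*(-2))) - 6*(-16/5 - 1/5*(-4)))*17 = ((2 + 3*(-1 + 2)) - 6*(-16/5 + 4/5))*17 = ((2 + 3*1) - 6*(-12/5))*17 = ((2 + 3) + 72/5)*17 = (5 + 72/5)*17 = (97/5)*17 = 1649/5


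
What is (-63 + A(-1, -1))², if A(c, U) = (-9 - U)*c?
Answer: 3025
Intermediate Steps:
A(c, U) = c*(-9 - U)
(-63 + A(-1, -1))² = (-63 - 1*(-1)*(9 - 1))² = (-63 - 1*(-1)*8)² = (-63 + 8)² = (-55)² = 3025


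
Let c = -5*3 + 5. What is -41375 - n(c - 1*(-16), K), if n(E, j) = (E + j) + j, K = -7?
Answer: -41367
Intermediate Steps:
c = -10 (c = -15 + 5 = -10)
n(E, j) = E + 2*j
-41375 - n(c - 1*(-16), K) = -41375 - ((-10 - 1*(-16)) + 2*(-7)) = -41375 - ((-10 + 16) - 14) = -41375 - (6 - 14) = -41375 - 1*(-8) = -41375 + 8 = -41367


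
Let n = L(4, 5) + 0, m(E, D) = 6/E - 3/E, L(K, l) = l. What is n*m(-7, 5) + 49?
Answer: 328/7 ≈ 46.857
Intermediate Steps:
m(E, D) = 3/E
n = 5 (n = 5 + 0 = 5)
n*m(-7, 5) + 49 = 5*(3/(-7)) + 49 = 5*(3*(-1/7)) + 49 = 5*(-3/7) + 49 = -15/7 + 49 = 328/7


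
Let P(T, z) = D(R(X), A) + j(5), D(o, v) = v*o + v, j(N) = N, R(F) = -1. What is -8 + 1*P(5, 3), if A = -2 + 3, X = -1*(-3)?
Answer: -3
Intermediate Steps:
X = 3
A = 1
D(o, v) = v + o*v (D(o, v) = o*v + v = v + o*v)
P(T, z) = 5 (P(T, z) = 1*(1 - 1) + 5 = 1*0 + 5 = 0 + 5 = 5)
-8 + 1*P(5, 3) = -8 + 1*5 = -8 + 5 = -3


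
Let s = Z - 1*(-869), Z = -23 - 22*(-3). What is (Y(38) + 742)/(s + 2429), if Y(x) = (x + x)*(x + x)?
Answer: 6518/3341 ≈ 1.9509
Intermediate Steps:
Z = 43 (Z = -23 + 66 = 43)
Y(x) = 4*x² (Y(x) = (2*x)*(2*x) = 4*x²)
s = 912 (s = 43 - 1*(-869) = 43 + 869 = 912)
(Y(38) + 742)/(s + 2429) = (4*38² + 742)/(912 + 2429) = (4*1444 + 742)/3341 = (5776 + 742)*(1/3341) = 6518*(1/3341) = 6518/3341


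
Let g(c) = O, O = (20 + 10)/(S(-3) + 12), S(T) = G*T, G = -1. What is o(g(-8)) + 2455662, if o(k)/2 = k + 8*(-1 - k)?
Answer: 2455618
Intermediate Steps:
S(T) = -T
O = 2 (O = (20 + 10)/(-1*(-3) + 12) = 30/(3 + 12) = 30/15 = 30*(1/15) = 2)
g(c) = 2
o(k) = -16 - 14*k (o(k) = 2*(k + 8*(-1 - k)) = 2*(k + (-8 - 8*k)) = 2*(-8 - 7*k) = -16 - 14*k)
o(g(-8)) + 2455662 = (-16 - 14*2) + 2455662 = (-16 - 28) + 2455662 = -44 + 2455662 = 2455618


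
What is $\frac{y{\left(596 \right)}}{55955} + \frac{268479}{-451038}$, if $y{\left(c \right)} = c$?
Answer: $- \frac{4917974599}{8412610430} \approx -0.5846$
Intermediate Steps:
$\frac{y{\left(596 \right)}}{55955} + \frac{268479}{-451038} = \frac{596}{55955} + \frac{268479}{-451038} = 596 \cdot \frac{1}{55955} + 268479 \left(- \frac{1}{451038}\right) = \frac{596}{55955} - \frac{89493}{150346} = - \frac{4917974599}{8412610430}$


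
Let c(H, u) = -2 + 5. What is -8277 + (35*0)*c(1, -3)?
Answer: -8277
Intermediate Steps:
c(H, u) = 3
-8277 + (35*0)*c(1, -3) = -8277 + (35*0)*3 = -8277 + 0*3 = -8277 + 0 = -8277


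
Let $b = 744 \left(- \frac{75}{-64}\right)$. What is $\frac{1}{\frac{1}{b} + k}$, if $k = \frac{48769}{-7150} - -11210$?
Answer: $\frac{1994850}{22348664237} \approx 8.926 \cdot 10^{-5}$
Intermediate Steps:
$b = \frac{6975}{8}$ ($b = 744 \left(\left(-75\right) \left(- \frac{1}{64}\right)\right) = 744 \cdot \frac{75}{64} = \frac{6975}{8} \approx 871.88$)
$k = \frac{80102731}{7150}$ ($k = 48769 \left(- \frac{1}{7150}\right) + 11210 = - \frac{48769}{7150} + 11210 = \frac{80102731}{7150} \approx 11203.0$)
$\frac{1}{\frac{1}{b} + k} = \frac{1}{\frac{1}{\frac{6975}{8}} + \frac{80102731}{7150}} = \frac{1}{\frac{8}{6975} + \frac{80102731}{7150}} = \frac{1}{\frac{22348664237}{1994850}} = \frac{1994850}{22348664237}$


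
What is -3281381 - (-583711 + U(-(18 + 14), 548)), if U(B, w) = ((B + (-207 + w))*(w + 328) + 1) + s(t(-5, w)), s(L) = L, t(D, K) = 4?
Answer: -2968359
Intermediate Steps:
U(B, w) = 5 + (328 + w)*(-207 + B + w) (U(B, w) = ((B + (-207 + w))*(w + 328) + 1) + 4 = ((-207 + B + w)*(328 + w) + 1) + 4 = ((328 + w)*(-207 + B + w) + 1) + 4 = (1 + (328 + w)*(-207 + B + w)) + 4 = 5 + (328 + w)*(-207 + B + w))
-3281381 - (-583711 + U(-(18 + 14), 548)) = -3281381 - (-583711 + (-67891 + 548**2 + 121*548 + 328*(-(18 + 14)) - (18 + 14)*548)) = -3281381 - (-583711 + (-67891 + 300304 + 66308 + 328*(-1*32) - 1*32*548)) = -3281381 - (-583711 + (-67891 + 300304 + 66308 + 328*(-32) - 32*548)) = -3281381 - (-583711 + (-67891 + 300304 + 66308 - 10496 - 17536)) = -3281381 - (-583711 + 270689) = -3281381 - 1*(-313022) = -3281381 + 313022 = -2968359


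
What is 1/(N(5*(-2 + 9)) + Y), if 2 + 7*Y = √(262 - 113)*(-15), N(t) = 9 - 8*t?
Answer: -1477/396964 + 35*√149/1190892 ≈ -0.0033620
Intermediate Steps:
Y = -2/7 - 15*√149/7 (Y = -2/7 + (√(262 - 113)*(-15))/7 = -2/7 + (√149*(-15))/7 = -2/7 + (-15*√149)/7 = -2/7 - 15*√149/7 ≈ -26.443)
1/(N(5*(-2 + 9)) + Y) = 1/((9 - 40*(-2 + 9)) + (-2/7 - 15*√149/7)) = 1/((9 - 40*7) + (-2/7 - 15*√149/7)) = 1/((9 - 8*35) + (-2/7 - 15*√149/7)) = 1/((9 - 280) + (-2/7 - 15*√149/7)) = 1/(-271 + (-2/7 - 15*√149/7)) = 1/(-1899/7 - 15*√149/7)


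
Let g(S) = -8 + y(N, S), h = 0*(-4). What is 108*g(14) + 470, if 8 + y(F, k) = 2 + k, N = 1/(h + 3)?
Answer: 470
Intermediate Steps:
h = 0
N = ⅓ (N = 1/(0 + 3) = 1/3 = ⅓ ≈ 0.33333)
y(F, k) = -6 + k (y(F, k) = -8 + (2 + k) = -6 + k)
g(S) = -14 + S (g(S) = -8 + (-6 + S) = -14 + S)
108*g(14) + 470 = 108*(-14 + 14) + 470 = 108*0 + 470 = 0 + 470 = 470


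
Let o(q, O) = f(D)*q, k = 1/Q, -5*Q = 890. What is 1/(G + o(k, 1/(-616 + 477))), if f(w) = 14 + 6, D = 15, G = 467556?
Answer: 89/41612474 ≈ 2.1388e-6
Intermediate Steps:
Q = -178 (Q = -⅕*890 = -178)
k = -1/178 (k = 1/(-178) = -1/178 ≈ -0.0056180)
f(w) = 20
o(q, O) = 20*q
1/(G + o(k, 1/(-616 + 477))) = 1/(467556 + 20*(-1/178)) = 1/(467556 - 10/89) = 1/(41612474/89) = 89/41612474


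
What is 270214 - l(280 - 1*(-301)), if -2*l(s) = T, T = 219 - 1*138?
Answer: 540509/2 ≈ 2.7025e+5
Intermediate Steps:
T = 81 (T = 219 - 138 = 81)
l(s) = -81/2 (l(s) = -1/2*81 = -81/2)
270214 - l(280 - 1*(-301)) = 270214 - 1*(-81/2) = 270214 + 81/2 = 540509/2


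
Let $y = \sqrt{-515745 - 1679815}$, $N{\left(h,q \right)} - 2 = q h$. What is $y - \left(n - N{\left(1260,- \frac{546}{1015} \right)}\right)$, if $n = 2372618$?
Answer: $- \frac{68825520}{29} + 2 i \sqrt{548890} \approx -2.3733 \cdot 10^{6} + 1481.7 i$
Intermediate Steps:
$N{\left(h,q \right)} = 2 + h q$ ($N{\left(h,q \right)} = 2 + q h = 2 + h q$)
$y = 2 i \sqrt{548890}$ ($y = \sqrt{-2195560} = 2 i \sqrt{548890} \approx 1481.7 i$)
$y - \left(n - N{\left(1260,- \frac{546}{1015} \right)}\right) = 2 i \sqrt{548890} - \left(2372618 - \left(2 + 1260 \left(- \frac{546}{1015}\right)\right)\right) = 2 i \sqrt{548890} - \left(2372618 - \left(2 + 1260 \left(\left(-546\right) \frac{1}{1015}\right)\right)\right) = 2 i \sqrt{548890} - \left(2372618 - \left(2 + 1260 \left(- \frac{78}{145}\right)\right)\right) = 2 i \sqrt{548890} - \left(2372618 - \left(2 - \frac{19656}{29}\right)\right) = 2 i \sqrt{548890} - \left(2372618 - - \frac{19598}{29}\right) = 2 i \sqrt{548890} - \left(2372618 + \frac{19598}{29}\right) = 2 i \sqrt{548890} - \frac{68825520}{29} = - \frac{68825520}{29} + 2 i \sqrt{548890}$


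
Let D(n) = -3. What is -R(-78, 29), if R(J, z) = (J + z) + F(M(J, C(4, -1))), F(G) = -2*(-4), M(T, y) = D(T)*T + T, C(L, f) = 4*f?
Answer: 41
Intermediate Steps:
M(T, y) = -2*T (M(T, y) = -3*T + T = -2*T)
F(G) = 8
R(J, z) = 8 + J + z (R(J, z) = (J + z) + 8 = 8 + J + z)
-R(-78, 29) = -(8 - 78 + 29) = -1*(-41) = 41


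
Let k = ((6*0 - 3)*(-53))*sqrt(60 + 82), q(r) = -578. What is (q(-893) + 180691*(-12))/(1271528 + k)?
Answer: -1378889466680/808389932441 + 172425165*sqrt(142)/808389932441 ≈ -1.7032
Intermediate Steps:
k = 159*sqrt(142) (k = ((0 - 3)*(-53))*sqrt(142) = (-3*(-53))*sqrt(142) = 159*sqrt(142) ≈ 1894.7)
(q(-893) + 180691*(-12))/(1271528 + k) = (-578 + 180691*(-12))/(1271528 + 159*sqrt(142)) = (-578 - 2168292)/(1271528 + 159*sqrt(142)) = -2168870/(1271528 + 159*sqrt(142))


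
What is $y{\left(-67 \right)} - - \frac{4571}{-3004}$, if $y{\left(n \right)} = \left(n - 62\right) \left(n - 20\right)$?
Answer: $\frac{33709321}{3004} \approx 11221.0$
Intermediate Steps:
$y{\left(n \right)} = \left(-62 + n\right) \left(-20 + n\right)$
$y{\left(-67 \right)} - - \frac{4571}{-3004} = \left(1240 + \left(-67\right)^{2} - -5494\right) - - \frac{4571}{-3004} = \left(1240 + 4489 + 5494\right) - \left(-4571\right) \left(- \frac{1}{3004}\right) = 11223 - \frac{4571}{3004} = \frac{33709321}{3004}$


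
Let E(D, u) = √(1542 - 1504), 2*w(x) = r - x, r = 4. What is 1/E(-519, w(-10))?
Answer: √38/38 ≈ 0.16222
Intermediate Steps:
w(x) = 2 - x/2 (w(x) = (4 - x)/2 = 2 - x/2)
E(D, u) = √38
1/E(-519, w(-10)) = 1/(√38) = √38/38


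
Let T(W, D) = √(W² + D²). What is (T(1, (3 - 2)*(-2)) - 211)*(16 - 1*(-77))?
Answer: -19623 + 93*√5 ≈ -19415.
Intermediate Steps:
T(W, D) = √(D² + W²)
(T(1, (3 - 2)*(-2)) - 211)*(16 - 1*(-77)) = (√(((3 - 2)*(-2))² + 1²) - 211)*(16 - 1*(-77)) = (√((1*(-2))² + 1) - 211)*(16 + 77) = (√((-2)² + 1) - 211)*93 = (√(4 + 1) - 211)*93 = (√5 - 211)*93 = (-211 + √5)*93 = -19623 + 93*√5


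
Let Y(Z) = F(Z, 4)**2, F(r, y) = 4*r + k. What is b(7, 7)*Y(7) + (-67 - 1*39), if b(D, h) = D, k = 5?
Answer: 7517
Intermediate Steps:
F(r, y) = 5 + 4*r (F(r, y) = 4*r + 5 = 5 + 4*r)
Y(Z) = (5 + 4*Z)**2
b(7, 7)*Y(7) + (-67 - 1*39) = 7*(5 + 4*7)**2 + (-67 - 1*39) = 7*(5 + 28)**2 + (-67 - 39) = 7*33**2 - 106 = 7*1089 - 106 = 7623 - 106 = 7517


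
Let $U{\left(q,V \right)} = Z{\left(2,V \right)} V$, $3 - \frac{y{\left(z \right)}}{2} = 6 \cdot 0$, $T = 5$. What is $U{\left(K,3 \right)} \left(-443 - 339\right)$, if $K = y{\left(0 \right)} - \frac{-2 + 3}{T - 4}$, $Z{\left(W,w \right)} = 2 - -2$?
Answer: $-9384$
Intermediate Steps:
$Z{\left(W,w \right)} = 4$ ($Z{\left(W,w \right)} = 2 + 2 = 4$)
$y{\left(z \right)} = 6$ ($y{\left(z \right)} = 6 - 2 \cdot 6 \cdot 0 = 6 - 0 = 6 + 0 = 6$)
$K = 5$ ($K = 6 - \frac{-2 + 3}{5 - 4} = 6 - 1 \cdot 1^{-1} = 6 - 1 \cdot 1 = 6 - 1 = 5$)
$U{\left(q,V \right)} = 4 V$
$U{\left(K,3 \right)} \left(-443 - 339\right) = 4 \cdot 3 \left(-443 - 339\right) = 12 \left(-782\right) = -9384$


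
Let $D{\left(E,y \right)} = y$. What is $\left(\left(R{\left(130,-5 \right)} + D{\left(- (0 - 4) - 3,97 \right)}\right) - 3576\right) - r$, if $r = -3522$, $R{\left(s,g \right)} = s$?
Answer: $173$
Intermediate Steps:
$\left(\left(R{\left(130,-5 \right)} + D{\left(- (0 - 4) - 3,97 \right)}\right) - 3576\right) - r = \left(\left(130 + 97\right) - 3576\right) - -3522 = \left(227 - 3576\right) + 3522 = -3349 + 3522 = 173$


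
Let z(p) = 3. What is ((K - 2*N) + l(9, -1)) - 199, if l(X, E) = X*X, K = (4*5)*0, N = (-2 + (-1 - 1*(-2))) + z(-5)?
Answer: -122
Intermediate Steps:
N = 2 (N = (-2 + (-1 - 1*(-2))) + 3 = (-2 + (-1 + 2)) + 3 = (-2 + 1) + 3 = -1 + 3 = 2)
K = 0 (K = 20*0 = 0)
l(X, E) = X**2
((K - 2*N) + l(9, -1)) - 199 = ((0 - 2*2) + 9**2) - 199 = ((0 - 4) + 81) - 199 = (-4 + 81) - 199 = 77 - 199 = -122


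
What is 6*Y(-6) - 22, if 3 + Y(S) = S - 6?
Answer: -112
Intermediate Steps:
Y(S) = -9 + S (Y(S) = -3 + (S - 6) = -3 + (-6 + S) = -9 + S)
6*Y(-6) - 22 = 6*(-9 - 6) - 22 = 6*(-15) - 22 = -90 - 22 = -112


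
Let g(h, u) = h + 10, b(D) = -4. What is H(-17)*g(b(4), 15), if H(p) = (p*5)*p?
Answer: 8670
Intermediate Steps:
g(h, u) = 10 + h
H(p) = 5*p² (H(p) = (5*p)*p = 5*p²)
H(-17)*g(b(4), 15) = (5*(-17)²)*(10 - 4) = (5*289)*6 = 1445*6 = 8670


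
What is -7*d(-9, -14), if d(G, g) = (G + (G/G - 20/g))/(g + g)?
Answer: -23/14 ≈ -1.6429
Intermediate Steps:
d(G, g) = (1 + G - 20/g)/(2*g) (d(G, g) = (G + (1 - 20/g))/((2*g)) = (1 + G - 20/g)*(1/(2*g)) = (1 + G - 20/g)/(2*g))
-7*d(-9, -14) = -7*(-20 - 14*(1 - 9))/(2*(-14)²) = -7*(-20 - 14*(-8))/(2*196) = -7*(-20 + 112)/(2*196) = -7*92/(2*196) = -7*23/98 = -23/14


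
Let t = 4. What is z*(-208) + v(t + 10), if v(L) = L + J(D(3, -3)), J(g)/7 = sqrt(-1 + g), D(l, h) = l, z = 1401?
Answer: -291394 + 7*sqrt(2) ≈ -2.9138e+5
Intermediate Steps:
J(g) = 7*sqrt(-1 + g)
v(L) = L + 7*sqrt(2) (v(L) = L + 7*sqrt(-1 + 3) = L + 7*sqrt(2))
z*(-208) + v(t + 10) = 1401*(-208) + ((4 + 10) + 7*sqrt(2)) = -291408 + (14 + 7*sqrt(2)) = -291394 + 7*sqrt(2)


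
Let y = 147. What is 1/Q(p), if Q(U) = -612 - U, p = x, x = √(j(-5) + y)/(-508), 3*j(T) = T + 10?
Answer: -236902752/144984484001 - 254*√1338/144984484001 ≈ -0.0016341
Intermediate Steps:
j(T) = 10/3 + T/3 (j(T) = (T + 10)/3 = (10 + T)/3 = 10/3 + T/3)
x = -√1338/1524 (x = √((10/3 + (⅓)*(-5)) + 147)/(-508) = √((10/3 - 5/3) + 147)*(-1/508) = √(5/3 + 147)*(-1/508) = √(446/3)*(-1/508) = (√1338/3)*(-1/508) = -√1338/1524 ≈ -0.024002)
p = -√1338/1524 ≈ -0.024002
1/Q(p) = 1/(-612 - (-1)*√1338/1524) = 1/(-612 + √1338/1524)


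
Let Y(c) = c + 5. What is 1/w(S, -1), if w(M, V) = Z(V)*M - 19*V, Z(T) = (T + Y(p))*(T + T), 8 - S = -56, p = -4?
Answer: 1/19 ≈ 0.052632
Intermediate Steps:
S = 64 (S = 8 - 1*(-56) = 8 + 56 = 64)
Y(c) = 5 + c
Z(T) = 2*T*(1 + T) (Z(T) = (T + (5 - 4))*(T + T) = (T + 1)*(2*T) = (1 + T)*(2*T) = 2*T*(1 + T))
w(M, V) = -19*V + 2*M*V*(1 + V) (w(M, V) = (2*V*(1 + V))*M - 19*V = 2*M*V*(1 + V) - 19*V = -19*V + 2*M*V*(1 + V))
1/w(S, -1) = 1/(-(-19 + 2*64*(1 - 1))) = 1/(-(-19 + 2*64*0)) = 1/(-(-19 + 0)) = 1/(-1*(-19)) = 1/19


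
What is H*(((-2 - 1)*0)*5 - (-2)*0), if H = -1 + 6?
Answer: 0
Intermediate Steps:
H = 5
H*(((-2 - 1)*0)*5 - (-2)*0) = 5*(((-2 - 1)*0)*5 - (-2)*0) = 5*(-3*0*5 - 1*0) = 5*(0*5 + 0) = 5*(0 + 0) = 5*0 = 0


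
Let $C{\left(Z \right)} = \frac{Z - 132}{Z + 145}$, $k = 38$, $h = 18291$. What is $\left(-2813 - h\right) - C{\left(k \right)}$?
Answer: $- \frac{3861938}{183} \approx -21104.0$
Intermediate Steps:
$C{\left(Z \right)} = \frac{-132 + Z}{145 + Z}$
$\left(-2813 - h\right) - C{\left(k \right)} = \left(-2813 - 18291\right) - \frac{-132 + 38}{145 + 38} = \left(-2813 - 18291\right) - \frac{1}{183} \left(-94\right) = -21104 - \frac{1}{183} \left(-94\right) = -21104 - - \frac{94}{183} = -21104 + \frac{94}{183} = - \frac{3861938}{183}$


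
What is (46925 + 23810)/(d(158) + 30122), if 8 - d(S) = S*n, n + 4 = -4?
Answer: 70735/31394 ≈ 2.2531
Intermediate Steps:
n = -8 (n = -4 - 4 = -8)
d(S) = 8 + 8*S (d(S) = 8 - S*(-8) = 8 - (-8)*S = 8 + 8*S)
(46925 + 23810)/(d(158) + 30122) = (46925 + 23810)/((8 + 8*158) + 30122) = 70735/((8 + 1264) + 30122) = 70735/(1272 + 30122) = 70735/31394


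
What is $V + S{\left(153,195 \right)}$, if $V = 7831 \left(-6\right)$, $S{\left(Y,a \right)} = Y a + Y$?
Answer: $-16998$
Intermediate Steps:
$S{\left(Y,a \right)} = Y + Y a$
$V = -46986$
$V + S{\left(153,195 \right)} = -46986 + 153 \left(1 + 195\right) = -46986 + 153 \cdot 196 = -46986 + 29988 = -16998$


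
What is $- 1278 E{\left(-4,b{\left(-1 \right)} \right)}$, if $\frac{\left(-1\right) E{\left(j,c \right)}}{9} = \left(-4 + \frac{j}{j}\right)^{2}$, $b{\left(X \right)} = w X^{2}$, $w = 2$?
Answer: $103518$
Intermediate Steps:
$b{\left(X \right)} = 2 X^{2}$
$E{\left(j,c \right)} = -81$ ($E{\left(j,c \right)} = - 9 \left(-4 + \frac{j}{j}\right)^{2} = - 9 \left(-4 + 1\right)^{2} = - 9 \left(-3\right)^{2} = \left(-9\right) 9 = -81$)
$- 1278 E{\left(-4,b{\left(-1 \right)} \right)} = \left(-1278\right) \left(-81\right) = 103518$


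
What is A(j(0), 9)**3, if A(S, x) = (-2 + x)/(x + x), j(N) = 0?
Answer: 343/5832 ≈ 0.058813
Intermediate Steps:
A(S, x) = (-2 + x)/(2*x) (A(S, x) = (-2 + x)/((2*x)) = (-2 + x)*(1/(2*x)) = (-2 + x)/(2*x))
A(j(0), 9)**3 = ((1/2)*(-2 + 9)/9)**3 = ((1/2)*(1/9)*7)**3 = (7/18)**3 = 343/5832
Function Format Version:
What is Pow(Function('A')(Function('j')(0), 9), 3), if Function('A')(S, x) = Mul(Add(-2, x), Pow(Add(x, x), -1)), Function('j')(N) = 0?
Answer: Rational(343, 5832) ≈ 0.058813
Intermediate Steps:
Function('A')(S, x) = Mul(Rational(1, 2), Pow(x, -1), Add(-2, x)) (Function('A')(S, x) = Mul(Add(-2, x), Pow(Mul(2, x), -1)) = Mul(Add(-2, x), Mul(Rational(1, 2), Pow(x, -1))) = Mul(Rational(1, 2), Pow(x, -1), Add(-2, x)))
Pow(Function('A')(Function('j')(0), 9), 3) = Pow(Mul(Rational(1, 2), Pow(9, -1), Add(-2, 9)), 3) = Pow(Mul(Rational(1, 2), Rational(1, 9), 7), 3) = Pow(Rational(7, 18), 3) = Rational(343, 5832)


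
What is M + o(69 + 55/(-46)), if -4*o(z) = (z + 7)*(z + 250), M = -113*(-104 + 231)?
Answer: -171770843/8464 ≈ -20294.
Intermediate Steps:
M = -14351 (M = -113*127 = -14351)
o(z) = -(7 + z)*(250 + z)/4 (o(z) = -(z + 7)*(z + 250)/4 = -(7 + z)*(250 + z)/4)
M + o(69 + 55/(-46)) = -14351 + (-875/2 - 257*(69 + 55/(-46))/4 - (69 + 55/(-46))²/4) = -14351 + (-875/2 - 257*(69 + 55*(-1/46))/4 - (69 + 55*(-1/46))²/4) = -14351 + (-875/2 - 257*(69 - 55/46)/4 - (69 - 55/46)²/4) = -14351 + (-875/2 - 257/4*3119/46 - (3119/46)²/4) = -14351 + (-875/2 - 801583/184 - ¼*9728161/2116) = -14351 + (-875/2 - 801583/184 - 9728161/8464) = -14351 - 50303979/8464 = -171770843/8464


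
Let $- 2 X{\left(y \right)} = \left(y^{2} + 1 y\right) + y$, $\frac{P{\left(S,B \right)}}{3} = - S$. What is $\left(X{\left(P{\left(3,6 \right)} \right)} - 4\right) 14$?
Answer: $-497$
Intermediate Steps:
$P{\left(S,B \right)} = - 3 S$ ($P{\left(S,B \right)} = 3 \left(- S\right) = - 3 S$)
$X{\left(y \right)} = - y - \frac{y^{2}}{2}$ ($X{\left(y \right)} = - \frac{\left(y^{2} + 1 y\right) + y}{2} = - \frac{\left(y^{2} + y\right) + y}{2} = - \frac{\left(y + y^{2}\right) + y}{2} = - \frac{y^{2} + 2 y}{2} = - y - \frac{y^{2}}{2}$)
$\left(X{\left(P{\left(3,6 \right)} \right)} - 4\right) 14 = \left(- \frac{\left(-3\right) 3 \left(2 - 9\right)}{2} - 4\right) 14 = \left(\left(- \frac{1}{2}\right) \left(-9\right) \left(2 - 9\right) - 4\right) 14 = \left(\left(- \frac{1}{2}\right) \left(-9\right) \left(-7\right) - 4\right) 14 = \left(- \frac{63}{2} - 4\right) 14 = \left(- \frac{71}{2}\right) 14 = -497$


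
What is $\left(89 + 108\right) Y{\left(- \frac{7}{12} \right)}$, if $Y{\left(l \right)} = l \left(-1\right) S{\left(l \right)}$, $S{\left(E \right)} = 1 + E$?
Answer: $\frac{6895}{144} \approx 47.882$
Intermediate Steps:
$Y{\left(l \right)} = - l \left(1 + l\right)$ ($Y{\left(l \right)} = l \left(-1\right) \left(1 + l\right) = - l \left(1 + l\right)$)
$\left(89 + 108\right) Y{\left(- \frac{7}{12} \right)} = \left(89 + 108\right) \left(- - \frac{7}{12} \left(1 - \frac{7}{12}\right)\right) = 197 \left(- \left(-7\right) \frac{1}{12} \left(1 - \frac{7}{12}\right)\right) = 197 \left(\left(-1\right) \left(- \frac{7}{12}\right) \left(1 - \frac{7}{12}\right)\right) = 197 \left(\left(-1\right) \left(- \frac{7}{12}\right) \frac{5}{12}\right) = 197 \cdot \frac{35}{144} = \frac{6895}{144}$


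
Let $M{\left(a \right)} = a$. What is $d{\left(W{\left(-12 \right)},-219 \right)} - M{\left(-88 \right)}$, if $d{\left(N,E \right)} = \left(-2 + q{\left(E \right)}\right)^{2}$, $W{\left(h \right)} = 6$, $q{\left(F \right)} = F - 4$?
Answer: $50713$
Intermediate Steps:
$q{\left(F \right)} = -4 + F$
$d{\left(N,E \right)} = \left(-6 + E\right)^{2}$ ($d{\left(N,E \right)} = \left(-2 + \left(-4 + E\right)\right)^{2} = \left(-6 + E\right)^{2}$)
$d{\left(W{\left(-12 \right)},-219 \right)} - M{\left(-88 \right)} = \left(-6 - 219\right)^{2} - -88 = \left(-225\right)^{2} + 88 = 50625 + 88 = 50713$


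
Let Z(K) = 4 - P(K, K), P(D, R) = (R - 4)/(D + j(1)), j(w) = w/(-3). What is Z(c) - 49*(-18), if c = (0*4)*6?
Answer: 874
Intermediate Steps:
j(w) = -w/3 (j(w) = w*(-1/3) = -w/3)
c = 0 (c = 0*6 = 0)
P(D, R) = (-4 + R)/(-1/3 + D) (P(D, R) = (R - 4)/(D - 1/3*1) = (-4 + R)/(D - 1/3) = (-4 + R)/(-1/3 + D))
Z(K) = 4 - 3*(-4 + K)/(-1 + 3*K)
Z(c) - 49*(-18) = (8 + 9*0)/(-1 + 3*0) - 49*(-18) = (8 + 0)/(-1 + 0) + 882 = 8/(-1) + 882 = -1*8 + 882 = -8 + 882 = 874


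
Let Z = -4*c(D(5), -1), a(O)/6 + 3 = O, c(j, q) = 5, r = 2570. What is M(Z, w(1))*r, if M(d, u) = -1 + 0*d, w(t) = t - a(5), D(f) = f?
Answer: -2570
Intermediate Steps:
a(O) = -18 + 6*O
w(t) = -12 + t (w(t) = t - (-18 + 6*5) = t - (-18 + 30) = t - 1*12 = t - 12 = -12 + t)
Z = -20 (Z = -4*5 = -20)
M(d, u) = -1 (M(d, u) = -1 + 0 = -1)
M(Z, w(1))*r = -1*2570 = -2570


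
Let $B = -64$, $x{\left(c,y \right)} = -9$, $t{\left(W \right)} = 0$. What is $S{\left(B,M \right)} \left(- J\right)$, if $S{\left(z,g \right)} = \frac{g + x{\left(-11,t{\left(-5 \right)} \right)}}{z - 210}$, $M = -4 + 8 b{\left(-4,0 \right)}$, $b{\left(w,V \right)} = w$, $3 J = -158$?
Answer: $\frac{1185}{137} \approx 8.6496$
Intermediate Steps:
$J = - \frac{158}{3}$ ($J = \frac{1}{3} \left(-158\right) = - \frac{158}{3} \approx -52.667$)
$M = -36$ ($M = -4 + 8 \left(-4\right) = -4 - 32 = -36$)
$S{\left(z,g \right)} = \frac{-9 + g}{-210 + z}$ ($S{\left(z,g \right)} = \frac{g - 9}{z - 210} = \frac{-9 + g}{-210 + z}$)
$S{\left(B,M \right)} \left(- J\right) = \frac{-9 - 36}{-210 - 64} \left(\left(-1\right) \left(- \frac{158}{3}\right)\right) = \frac{1}{-274} \left(-45\right) \frac{158}{3} = \left(- \frac{1}{274}\right) \left(-45\right) \frac{158}{3} = \frac{45}{274} \cdot \frac{158}{3} = \frac{1185}{137}$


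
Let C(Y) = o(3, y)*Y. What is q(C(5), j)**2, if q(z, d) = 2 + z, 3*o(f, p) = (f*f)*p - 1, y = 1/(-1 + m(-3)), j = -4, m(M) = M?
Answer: 1681/144 ≈ 11.674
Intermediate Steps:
y = -1/4 (y = 1/(-1 - 3) = 1/(-4) = -1/4 ≈ -0.25000)
o(f, p) = -1/3 + p*f**2/3 (o(f, p) = ((f*f)*p - 1)/3 = (f**2*p - 1)/3 = (p*f**2 - 1)/3 = (-1 + p*f**2)/3 = -1/3 + p*f**2/3)
C(Y) = -13*Y/12 (C(Y) = (-1/3 + (1/3)*(-1/4)*3**2)*Y = (-1/3 + (1/3)*(-1/4)*9)*Y = (-1/3 - 3/4)*Y = -13*Y/12)
q(C(5), j)**2 = (2 - 13/12*5)**2 = (2 - 65/12)**2 = (-41/12)**2 = 1681/144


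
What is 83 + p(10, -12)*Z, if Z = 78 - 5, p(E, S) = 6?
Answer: 521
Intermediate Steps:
Z = 73
83 + p(10, -12)*Z = 83 + 6*73 = 83 + 438 = 521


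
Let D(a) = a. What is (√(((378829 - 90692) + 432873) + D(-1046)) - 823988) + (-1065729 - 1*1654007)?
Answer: -3543724 + 6*√19999 ≈ -3.5429e+6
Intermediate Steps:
(√(((378829 - 90692) + 432873) + D(-1046)) - 823988) + (-1065729 - 1*1654007) = (√(((378829 - 90692) + 432873) - 1046) - 823988) + (-1065729 - 1*1654007) = (√((288137 + 432873) - 1046) - 823988) + (-1065729 - 1654007) = (√(721010 - 1046) - 823988) - 2719736 = (√719964 - 823988) - 2719736 = (6*√19999 - 823988) - 2719736 = (-823988 + 6*√19999) - 2719736 = -3543724 + 6*√19999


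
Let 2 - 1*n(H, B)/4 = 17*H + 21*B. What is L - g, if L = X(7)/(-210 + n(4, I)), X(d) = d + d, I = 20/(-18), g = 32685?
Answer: -18663156/571 ≈ -32685.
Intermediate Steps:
I = -10/9 (I = 20*(-1/18) = -10/9 ≈ -1.1111)
n(H, B) = 8 - 84*B - 68*H (n(H, B) = 8 - 4*(17*H + 21*B) = 8 + (-84*B - 68*H) = 8 - 84*B - 68*H)
X(d) = 2*d
L = -21/571 (L = (2*7)/(-210 + (8 - 84*(-10/9) - 68*4)) = 14/(-210 + (8 + 280/3 - 272)) = 14/(-210 - 512/3) = 14/(-1142/3) = 14*(-3/1142) = -21/571 ≈ -0.036778)
L - g = -21/571 - 1*32685 = -21/571 - 32685 = -18663156/571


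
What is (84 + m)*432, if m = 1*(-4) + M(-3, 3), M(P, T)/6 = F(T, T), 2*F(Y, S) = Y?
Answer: 38448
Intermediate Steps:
F(Y, S) = Y/2
M(P, T) = 3*T (M(P, T) = 6*(T/2) = 3*T)
m = 5 (m = 1*(-4) + 3*3 = -4 + 9 = 5)
(84 + m)*432 = (84 + 5)*432 = 89*432 = 38448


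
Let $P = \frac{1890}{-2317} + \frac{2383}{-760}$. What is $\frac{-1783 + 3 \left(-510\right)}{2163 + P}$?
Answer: $- \frac{833418280}{543130307} \approx -1.5345$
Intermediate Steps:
$P = - \frac{993973}{251560}$ ($P = 1890 \left(- \frac{1}{2317}\right) + 2383 \left(- \frac{1}{760}\right) = - \frac{270}{331} - \frac{2383}{760} = - \frac{993973}{251560} \approx -3.9512$)
$\frac{-1783 + 3 \left(-510\right)}{2163 + P} = \frac{-1783 + 3 \left(-510\right)}{2163 - \frac{993973}{251560}} = \frac{-1783 - 1530}{\frac{543130307}{251560}} = \left(-3313\right) \frac{251560}{543130307} = - \frac{833418280}{543130307}$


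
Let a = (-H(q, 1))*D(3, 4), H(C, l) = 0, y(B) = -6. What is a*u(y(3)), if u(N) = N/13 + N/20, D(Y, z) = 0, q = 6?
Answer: 0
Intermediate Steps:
a = 0 (a = -1*0*0 = 0*0 = 0)
u(N) = 33*N/260 (u(N) = N*(1/13) + N*(1/20) = N/13 + N/20 = 33*N/260)
a*u(y(3)) = 0*((33/260)*(-6)) = 0*(-99/130) = 0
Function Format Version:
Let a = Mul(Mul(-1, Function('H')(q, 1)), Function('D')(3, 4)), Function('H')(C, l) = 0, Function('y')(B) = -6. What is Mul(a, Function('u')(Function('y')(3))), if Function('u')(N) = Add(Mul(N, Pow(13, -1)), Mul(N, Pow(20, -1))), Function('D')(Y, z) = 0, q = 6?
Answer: 0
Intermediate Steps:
a = 0 (a = Mul(Mul(-1, 0), 0) = Mul(0, 0) = 0)
Function('u')(N) = Mul(Rational(33, 260), N) (Function('u')(N) = Add(Mul(N, Rational(1, 13)), Mul(N, Rational(1, 20))) = Add(Mul(Rational(1, 13), N), Mul(Rational(1, 20), N)) = Mul(Rational(33, 260), N))
Mul(a, Function('u')(Function('y')(3))) = Mul(0, Mul(Rational(33, 260), -6)) = Mul(0, Rational(-99, 130)) = 0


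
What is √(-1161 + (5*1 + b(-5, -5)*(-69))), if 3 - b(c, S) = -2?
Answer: I*√1501 ≈ 38.743*I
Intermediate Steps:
b(c, S) = 5 (b(c, S) = 3 - 1*(-2) = 3 + 2 = 5)
√(-1161 + (5*1 + b(-5, -5)*(-69))) = √(-1161 + (5*1 + 5*(-69))) = √(-1161 + (5 - 345)) = √(-1161 - 340) = √(-1501) = I*√1501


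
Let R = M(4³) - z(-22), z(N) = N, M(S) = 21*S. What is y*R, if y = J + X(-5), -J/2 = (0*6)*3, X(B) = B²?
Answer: 34150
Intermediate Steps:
J = 0 (J = -2*0*6*3 = -0*3 = -2*0 = 0)
R = 1366 (R = 21*4³ - 1*(-22) = 21*64 + 22 = 1344 + 22 = 1366)
y = 25 (y = 0 + (-5)² = 0 + 25 = 25)
y*R = 25*1366 = 34150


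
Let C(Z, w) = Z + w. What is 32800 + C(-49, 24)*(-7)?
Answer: 32975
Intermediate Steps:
32800 + C(-49, 24)*(-7) = 32800 + (-49 + 24)*(-7) = 32800 - 25*(-7) = 32800 + 175 = 32975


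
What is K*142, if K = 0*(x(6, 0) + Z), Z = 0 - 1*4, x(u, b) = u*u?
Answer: 0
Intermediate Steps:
x(u, b) = u²
Z = -4 (Z = 0 - 4 = -4)
K = 0 (K = 0*(6² - 4) = 0*(36 - 4) = 0*32 = 0)
K*142 = 0*142 = 0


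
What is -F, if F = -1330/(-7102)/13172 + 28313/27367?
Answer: -1324324005691/1280057818324 ≈ -1.0346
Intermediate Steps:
F = 1324324005691/1280057818324 (F = -1330*(-1/7102)*(1/13172) + 28313*(1/27367) = (665/3551)*(1/13172) + 28313/27367 = 665/46773772 + 28313/27367 = 1324324005691/1280057818324 ≈ 1.0346)
-F = -1*1324324005691/1280057818324 = -1324324005691/1280057818324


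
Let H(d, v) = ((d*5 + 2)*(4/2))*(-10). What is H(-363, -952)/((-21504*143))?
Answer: -1295/109824 ≈ -0.011792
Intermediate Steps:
H(d, v) = -40 - 100*d (H(d, v) = ((5*d + 2)*(4*(½)))*(-10) = ((2 + 5*d)*2)*(-10) = (4 + 10*d)*(-10) = -40 - 100*d)
H(-363, -952)/((-21504*143)) = (-40 - 100*(-363))/((-21504*143)) = (-40 + 36300)/(-3075072) = 36260*(-1/3075072) = -1295/109824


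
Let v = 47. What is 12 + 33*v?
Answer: 1563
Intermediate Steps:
12 + 33*v = 12 + 33*47 = 12 + 1551 = 1563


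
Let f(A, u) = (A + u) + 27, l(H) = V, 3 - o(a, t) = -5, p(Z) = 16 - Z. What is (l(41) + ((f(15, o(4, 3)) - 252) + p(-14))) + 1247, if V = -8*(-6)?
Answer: 1123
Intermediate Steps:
V = 48
o(a, t) = 8 (o(a, t) = 3 - 1*(-5) = 3 + 5 = 8)
l(H) = 48
f(A, u) = 27 + A + u
(l(41) + ((f(15, o(4, 3)) - 252) + p(-14))) + 1247 = (48 + (((27 + 15 + 8) - 252) + (16 - 1*(-14)))) + 1247 = (48 + ((50 - 252) + (16 + 14))) + 1247 = (48 + (-202 + 30)) + 1247 = (48 - 172) + 1247 = -124 + 1247 = 1123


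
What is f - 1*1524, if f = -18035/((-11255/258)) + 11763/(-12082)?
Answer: -30230487789/27196582 ≈ -1111.6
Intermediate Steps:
f = 11217103179/27196582 (f = -18035/((-11255*1/258)) + 11763*(-1/12082) = -18035/(-11255/258) - 11763/12082 = -18035*(-258/11255) - 11763/12082 = 930606/2251 - 11763/12082 = 11217103179/27196582 ≈ 412.45)
f - 1*1524 = 11217103179/27196582 - 1*1524 = 11217103179/27196582 - 1524 = -30230487789/27196582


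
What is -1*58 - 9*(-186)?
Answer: 1616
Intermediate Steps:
-1*58 - 9*(-186) = -58 + 1674 = 1616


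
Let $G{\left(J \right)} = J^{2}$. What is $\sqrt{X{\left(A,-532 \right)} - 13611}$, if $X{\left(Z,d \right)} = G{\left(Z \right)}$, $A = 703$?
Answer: $\sqrt{480598} \approx 693.25$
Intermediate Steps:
$X{\left(Z,d \right)} = Z^{2}$
$\sqrt{X{\left(A,-532 \right)} - 13611} = \sqrt{703^{2} - 13611} = \sqrt{494209 - 13611} = \sqrt{480598}$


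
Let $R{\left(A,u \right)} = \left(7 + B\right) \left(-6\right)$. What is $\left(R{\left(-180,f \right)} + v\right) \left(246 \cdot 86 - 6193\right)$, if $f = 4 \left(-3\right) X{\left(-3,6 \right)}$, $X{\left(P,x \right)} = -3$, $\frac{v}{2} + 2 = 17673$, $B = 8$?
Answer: $527475676$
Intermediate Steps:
$v = 35342$ ($v = -4 + 2 \cdot 17673 = -4 + 35346 = 35342$)
$f = 36$ ($f = 4 \left(-3\right) \left(-3\right) = \left(-12\right) \left(-3\right) = 36$)
$R{\left(A,u \right)} = -90$ ($R{\left(A,u \right)} = \left(7 + 8\right) \left(-6\right) = 15 \left(-6\right) = -90$)
$\left(R{\left(-180,f \right)} + v\right) \left(246 \cdot 86 - 6193\right) = \left(-90 + 35342\right) \left(246 \cdot 86 - 6193\right) = 35252 \left(21156 - 6193\right) = 35252 \cdot 14963 = 527475676$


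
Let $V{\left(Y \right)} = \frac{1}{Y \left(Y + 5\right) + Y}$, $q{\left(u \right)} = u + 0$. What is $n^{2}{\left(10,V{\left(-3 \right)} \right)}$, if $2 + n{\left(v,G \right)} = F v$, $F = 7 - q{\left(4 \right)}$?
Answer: $784$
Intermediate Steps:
$q{\left(u \right)} = u$
$V{\left(Y \right)} = \frac{1}{Y + Y \left(5 + Y\right)}$ ($V{\left(Y \right)} = \frac{1}{Y \left(5 + Y\right) + Y} = \frac{1}{Y + Y \left(5 + Y\right)}$)
$F = 3$ ($F = 7 - 4 = 3$)
$n{\left(v,G \right)} = -2 + 3 v$
$n^{2}{\left(10,V{\left(-3 \right)} \right)} = \left(-2 + 3 \cdot 10\right)^{2} = \left(-2 + 30\right)^{2} = 28^{2} = 784$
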